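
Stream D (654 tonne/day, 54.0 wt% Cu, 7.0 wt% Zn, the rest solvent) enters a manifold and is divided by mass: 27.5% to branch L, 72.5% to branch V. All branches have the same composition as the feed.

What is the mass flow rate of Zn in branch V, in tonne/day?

33.19 tonne/day

Branch V total = 0.725×654 = 474.15 tonne/day.
Zn in V = 0.070×474.15 = 33.191 tonne/day.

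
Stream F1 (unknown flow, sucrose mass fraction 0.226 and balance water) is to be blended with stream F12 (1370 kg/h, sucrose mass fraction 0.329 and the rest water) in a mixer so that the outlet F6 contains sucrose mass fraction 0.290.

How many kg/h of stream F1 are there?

834.8 kg/h

Let F1 be the unknown flow. Total out = 1370 + F1.
sucrose balance: 450.73 + 0.226·F1 = 0.290·(1370 + F1)
(0.226 − 0.290)·F1 = 0.290×1370 − 450.73 = -53.43
F1 = -53.43 / -0.064 = 834.84 kg/h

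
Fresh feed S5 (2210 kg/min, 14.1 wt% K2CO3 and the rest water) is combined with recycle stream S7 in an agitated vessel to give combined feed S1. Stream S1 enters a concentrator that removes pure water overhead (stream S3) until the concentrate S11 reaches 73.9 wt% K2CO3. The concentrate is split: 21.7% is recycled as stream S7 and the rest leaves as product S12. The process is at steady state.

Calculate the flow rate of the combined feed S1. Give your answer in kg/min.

Overall K2CO3 balance (none leaves overhead): K2CO3 in fresh feed = K2CO3 in product, i.e. 2210×0.141 = (1−0.217)·S11·0.739.
S11 = 311.61/(0.739×0.783) = 538.52 kg/min.
Recycle S7 = 0.217×538.52 = 116.86 kg/min.
Combined feed S1 = 2210 + 116.86 = 2326.9 kg/min.

2327 kg/min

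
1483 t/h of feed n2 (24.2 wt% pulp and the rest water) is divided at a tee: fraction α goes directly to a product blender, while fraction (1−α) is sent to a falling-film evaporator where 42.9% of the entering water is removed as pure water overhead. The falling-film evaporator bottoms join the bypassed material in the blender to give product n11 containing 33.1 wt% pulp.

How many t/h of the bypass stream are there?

All 1483×0.242 = 358.89 t/h of pulp reaches n11, so n11 = 358.89/0.331 = 1084.2 t/h and vapour = 398.75 t/h.
The evaporator receives (1−α)·1483 of feed at 0.758 water and removes 0.429 of that water:
0.429×0.758×(1−α)×1483 = 398.75
(1−α) = 398.75/482.24 = 0.8269;  α = 0.1731.
Bypass flow = 0.1731×1483 = 256.76 t/h.

256.8 t/h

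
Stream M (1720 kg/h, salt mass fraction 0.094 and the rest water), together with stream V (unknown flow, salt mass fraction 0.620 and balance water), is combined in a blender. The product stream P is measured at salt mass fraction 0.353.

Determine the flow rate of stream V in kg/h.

1668 kg/h

Let V be the unknown flow. Total out = 1720 + V.
salt balance: 161.68 + 0.620·V = 0.353·(1720 + V)
(0.620 − 0.353)·V = 0.353×1720 − 161.68 = 445.48
V = 445.48 / 0.267 = 1668.5 kg/h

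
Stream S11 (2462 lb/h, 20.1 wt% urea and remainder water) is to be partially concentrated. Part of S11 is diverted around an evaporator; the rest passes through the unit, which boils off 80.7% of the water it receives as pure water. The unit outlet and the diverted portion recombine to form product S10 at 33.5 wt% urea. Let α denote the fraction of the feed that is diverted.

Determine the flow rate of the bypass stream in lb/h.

All 2462×0.201 = 494.86 lb/h of urea reaches S10, so S10 = 494.86/0.335 = 1477.2 lb/h and vapour = 984.8 lb/h.
The evaporator receives (1−α)·2462 of feed at 0.799 water and removes 0.807 of that water:
0.807×0.799×(1−α)×2462 = 984.8
(1−α) = 984.8/1587.5 = 0.6204;  α = 0.3796.
Bypass flow = 0.3796×2462 = 934.69 lb/h.

934.7 lb/h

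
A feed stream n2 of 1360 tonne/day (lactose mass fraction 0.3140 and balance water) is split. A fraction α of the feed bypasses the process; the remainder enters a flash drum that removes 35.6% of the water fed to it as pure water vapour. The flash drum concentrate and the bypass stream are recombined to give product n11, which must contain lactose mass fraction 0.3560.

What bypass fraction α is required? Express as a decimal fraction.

0.517

All 1360×0.314 = 427.04 tonne/day of lactose reaches n11, so n11 = 427.04/0.356 = 1199.6 tonne/day and vapour = 160.45 tonne/day.
The evaporator receives (1−α)·1360 of feed at 0.686 water and removes 0.356 of that water:
0.356×0.686×(1−α)×1360 = 160.45
(1−α) = 160.45/332.13 = 0.4831;  α = 0.5169.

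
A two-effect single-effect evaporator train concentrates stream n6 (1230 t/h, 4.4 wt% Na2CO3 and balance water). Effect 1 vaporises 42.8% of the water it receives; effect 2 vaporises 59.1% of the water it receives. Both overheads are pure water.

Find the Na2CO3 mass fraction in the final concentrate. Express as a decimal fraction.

0.1644

water in feed = 1230×0.956 = 1175.9 t/h.
After stage 1: water left = (1−0.428)×1175.9 = 672.6; stream total = 726.72 t/h.
After stage 2: water left = (1−0.591)×672.6 = 275.09; final concentrate = 329.21 t/h.
Na2CO3 fraction = 54.12/329.21 = 0.1644.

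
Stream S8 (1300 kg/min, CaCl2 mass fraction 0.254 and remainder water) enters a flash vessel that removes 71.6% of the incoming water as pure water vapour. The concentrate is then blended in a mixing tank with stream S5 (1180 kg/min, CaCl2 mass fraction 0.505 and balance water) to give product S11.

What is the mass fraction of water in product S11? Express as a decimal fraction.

Vapour removed = 0.716×0.746×1300 = 694.38 kg/min; concentrate = 605.62 kg/min.
water reaching the mixer = 275.42 (from concentrate) + 1180×0.495 = 859.52 kg/min.
Product flow = 605.62 + 1180 = 1785.6 kg/min; water fraction = 0.481.

0.481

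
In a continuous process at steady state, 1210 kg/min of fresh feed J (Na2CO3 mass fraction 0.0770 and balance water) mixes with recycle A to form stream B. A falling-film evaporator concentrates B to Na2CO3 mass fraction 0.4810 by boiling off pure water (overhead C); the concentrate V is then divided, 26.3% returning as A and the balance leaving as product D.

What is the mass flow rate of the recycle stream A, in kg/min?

Overall Na2CO3 balance (none leaves overhead): Na2CO3 in fresh feed = Na2CO3 in product, i.e. 1210×0.077 = (1−0.263)·V·0.481.
V = 93.17/(0.481×0.737) = 262.82 kg/min.
Recycle A = 0.263×262.82 = 69.122 kg/min.

69.12 kg/min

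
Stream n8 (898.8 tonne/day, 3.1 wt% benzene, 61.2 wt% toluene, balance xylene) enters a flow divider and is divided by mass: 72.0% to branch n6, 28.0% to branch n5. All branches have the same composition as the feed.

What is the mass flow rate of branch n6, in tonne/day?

647.1 tonne/day

Branch n6 flow = 0.720×898.8 = 647.14 tonne/day.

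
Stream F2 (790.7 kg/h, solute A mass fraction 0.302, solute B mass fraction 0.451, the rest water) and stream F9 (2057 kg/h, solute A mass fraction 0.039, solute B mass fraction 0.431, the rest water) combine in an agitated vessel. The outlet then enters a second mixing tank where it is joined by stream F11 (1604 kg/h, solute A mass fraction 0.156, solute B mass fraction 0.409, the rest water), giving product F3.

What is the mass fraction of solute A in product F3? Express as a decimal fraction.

0.128

Overall, product flow = 4451.7 kg/h.
solute A in = 790.7×0.302 + 2057×0.039 + 1604×0.156 = 569.24 kg/h.
solute A fraction in F3 = 0.128.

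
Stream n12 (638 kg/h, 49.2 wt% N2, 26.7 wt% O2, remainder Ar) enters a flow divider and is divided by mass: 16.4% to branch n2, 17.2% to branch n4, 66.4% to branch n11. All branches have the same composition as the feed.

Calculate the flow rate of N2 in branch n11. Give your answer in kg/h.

Branch n11 total = 0.664×638 = 423.63 kg/h.
N2 in n11 = 0.492×423.63 = 208.43 kg/h.

208.4 kg/h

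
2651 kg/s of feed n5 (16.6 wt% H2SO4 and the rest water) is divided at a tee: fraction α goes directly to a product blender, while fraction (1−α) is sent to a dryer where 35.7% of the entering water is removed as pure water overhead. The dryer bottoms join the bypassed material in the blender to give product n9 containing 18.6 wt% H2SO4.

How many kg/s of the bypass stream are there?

1694 kg/s

All 2651×0.166 = 440.07 kg/s of H2SO4 reaches n9, so n9 = 440.07/0.186 = 2365.9 kg/s and vapour = 285.05 kg/s.
The evaporator receives (1−α)·2651 of feed at 0.834 water and removes 0.357 of that water:
0.357×0.834×(1−α)×2651 = 285.05
(1−α) = 285.05/789.3 = 0.3611;  α = 0.6389.
Bypass flow = 0.6389×2651 = 1693.6 kg/s.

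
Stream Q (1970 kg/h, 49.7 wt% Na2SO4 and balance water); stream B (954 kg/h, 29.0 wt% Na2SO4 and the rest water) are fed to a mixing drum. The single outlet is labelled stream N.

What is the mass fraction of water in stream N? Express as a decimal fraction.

0.571

Total flow out = 1970 + 954 = 2924 kg/h.
water in = 1970×0.503 + 954×0.710 = 1668.2 kg/h.
water mass fraction in N = 1668.2/2924 = 0.571.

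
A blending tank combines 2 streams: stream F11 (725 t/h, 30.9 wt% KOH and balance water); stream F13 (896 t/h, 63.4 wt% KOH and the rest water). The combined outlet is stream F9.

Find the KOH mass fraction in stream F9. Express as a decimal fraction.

Total flow out = 725 + 896 = 1621 t/h.
KOH in = 725×0.309 + 896×0.634 = 792.09 t/h.
KOH mass fraction in F9 = 792.09/1621 = 0.489.

0.489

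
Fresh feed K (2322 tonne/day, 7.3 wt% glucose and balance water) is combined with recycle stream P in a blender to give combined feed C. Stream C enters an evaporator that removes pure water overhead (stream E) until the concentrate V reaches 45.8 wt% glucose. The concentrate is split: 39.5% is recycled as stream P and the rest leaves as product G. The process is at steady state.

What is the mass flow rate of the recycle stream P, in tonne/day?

241.6 tonne/day

Overall glucose balance (none leaves overhead): glucose in fresh feed = glucose in product, i.e. 2322×0.073 = (1−0.395)·V·0.458.
V = 169.51/(0.458×0.605) = 611.74 tonne/day.
Recycle P = 0.395×611.74 = 241.64 tonne/day.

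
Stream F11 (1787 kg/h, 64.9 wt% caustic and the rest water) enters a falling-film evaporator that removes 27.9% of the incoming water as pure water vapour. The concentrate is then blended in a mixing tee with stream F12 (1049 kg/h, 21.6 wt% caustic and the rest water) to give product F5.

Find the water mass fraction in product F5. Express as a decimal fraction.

0.479

Vapour removed = 0.279×0.351×1787 = 175 kg/h; concentrate = 1612 kg/h.
water reaching the mixer = 452.24 (from concentrate) + 1049×0.784 = 1274.7 kg/h.
Product flow = 1612 + 1049 = 2661 kg/h; water fraction = 0.479.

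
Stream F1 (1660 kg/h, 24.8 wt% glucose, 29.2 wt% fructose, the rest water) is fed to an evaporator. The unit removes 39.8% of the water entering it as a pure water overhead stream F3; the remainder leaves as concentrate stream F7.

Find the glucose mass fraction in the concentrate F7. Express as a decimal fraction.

glucose is not removed: 1660×0.248 = 411.68 kg/h of glucose enters F7.
water entering = 1660×0.460 = 763.6 kg/h; overhead removed = 0.398×763.6 = 303.91 kg/h.
Concentrate = 1660 − 303.91 = 1356.1 kg/h.
Mass fraction = 411.68/1356.1 = 0.304.

0.304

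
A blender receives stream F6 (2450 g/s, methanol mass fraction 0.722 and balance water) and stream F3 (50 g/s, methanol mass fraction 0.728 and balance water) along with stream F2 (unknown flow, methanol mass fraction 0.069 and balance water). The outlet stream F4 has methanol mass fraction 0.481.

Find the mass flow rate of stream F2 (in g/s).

1463 g/s

Let F2 be the unknown flow. Total out = 2500 + F2.
methanol balance: 1805.3 + 0.069·F2 = 0.481·(2500 + F2)
(0.069 − 0.481)·F2 = 0.481×2500 − 1805.3 = -602.8
F2 = -602.8 / -0.412 = 1463.1 g/s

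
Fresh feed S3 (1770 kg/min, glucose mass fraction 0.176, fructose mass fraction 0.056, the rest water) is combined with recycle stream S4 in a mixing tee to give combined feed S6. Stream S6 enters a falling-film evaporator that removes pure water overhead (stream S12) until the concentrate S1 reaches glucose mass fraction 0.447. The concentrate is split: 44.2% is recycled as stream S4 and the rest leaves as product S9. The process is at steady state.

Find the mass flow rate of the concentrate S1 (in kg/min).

Overall glucose balance (none leaves overhead): glucose in fresh feed = glucose in product, i.e. 1770×0.176 = (1−0.442)·S1·0.447.
S1 = 311.52/(0.447×0.558) = 1248.9 kg/min.

1249 kg/min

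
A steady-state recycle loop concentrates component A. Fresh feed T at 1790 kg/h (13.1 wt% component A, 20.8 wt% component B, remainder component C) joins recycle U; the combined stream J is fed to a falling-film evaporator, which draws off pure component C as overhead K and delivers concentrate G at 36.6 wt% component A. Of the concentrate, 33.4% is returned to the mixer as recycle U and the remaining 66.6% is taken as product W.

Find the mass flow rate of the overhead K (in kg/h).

Overall component A balance (none leaves overhead): component A in fresh feed = component A in product, i.e. 1790×0.131 = (1−0.334)·G·0.366.
G = 234.49/(0.366×0.666) = 961.99 kg/h.
Recycle U = 0.334×961.99 = 321.3 kg/h.
Combined feed J = 1790 + 321.3 = 2111.3 kg/h.
Overhead K = J − G = 2111.3 − 961.99 = 1149.3 kg/h.

1149 kg/h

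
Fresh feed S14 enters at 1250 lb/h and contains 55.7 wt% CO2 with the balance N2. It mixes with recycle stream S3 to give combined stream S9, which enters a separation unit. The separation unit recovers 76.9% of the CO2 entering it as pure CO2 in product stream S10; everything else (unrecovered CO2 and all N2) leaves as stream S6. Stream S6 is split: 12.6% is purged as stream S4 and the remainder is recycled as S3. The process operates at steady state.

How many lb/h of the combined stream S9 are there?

5267 lb/h

N2 enters only via S14 and leaves only via the purge: 1250×0.443 = 0.126×(N2 in S6), and the separation unit passes all N2, so N2 in S9 = N2 in S6 = 4394.8 lb/h.
CO2 in S9: m_A = 1250×0.557 + (1−0.126)·(1−0.769)·m_A, so m_A = 696.25/0.7981 = 872.38 lb/h.
S9 = 872.38 + 4394.8 = 5267.2 lb/h.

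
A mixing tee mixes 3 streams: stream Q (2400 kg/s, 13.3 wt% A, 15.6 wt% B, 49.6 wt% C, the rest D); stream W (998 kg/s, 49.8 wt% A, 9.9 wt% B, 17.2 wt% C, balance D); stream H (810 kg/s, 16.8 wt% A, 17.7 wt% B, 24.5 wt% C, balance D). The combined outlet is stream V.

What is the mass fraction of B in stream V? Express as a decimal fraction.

Total flow out = 2400 + 998 + 810 = 4208 kg/s.
B in = 2400×0.156 + 998×0.099 + 810×0.177 = 616.57 kg/s.
B mass fraction in V = 616.57/4208 = 0.147.

0.147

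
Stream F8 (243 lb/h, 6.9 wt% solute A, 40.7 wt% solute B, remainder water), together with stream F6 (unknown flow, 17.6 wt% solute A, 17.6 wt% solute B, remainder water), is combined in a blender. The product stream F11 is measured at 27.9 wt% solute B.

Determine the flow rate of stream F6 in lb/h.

302 lb/h

Let F6 be the unknown flow. Total out = 243 + F6.
solute B balance: 98.901 + 0.176·F6 = 0.279·(243 + F6)
(0.176 − 0.279)·F6 = 0.279×243 − 98.901 = -31.104
F6 = -31.104 / -0.103 = 301.98 lb/h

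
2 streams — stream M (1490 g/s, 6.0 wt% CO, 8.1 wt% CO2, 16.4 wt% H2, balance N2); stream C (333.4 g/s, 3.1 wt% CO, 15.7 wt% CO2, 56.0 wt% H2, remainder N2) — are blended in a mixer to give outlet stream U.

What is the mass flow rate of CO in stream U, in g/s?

CO out = CO in = 1490×0.060 + 333.4×0.031 = 99.735 g/s.

99.74 g/s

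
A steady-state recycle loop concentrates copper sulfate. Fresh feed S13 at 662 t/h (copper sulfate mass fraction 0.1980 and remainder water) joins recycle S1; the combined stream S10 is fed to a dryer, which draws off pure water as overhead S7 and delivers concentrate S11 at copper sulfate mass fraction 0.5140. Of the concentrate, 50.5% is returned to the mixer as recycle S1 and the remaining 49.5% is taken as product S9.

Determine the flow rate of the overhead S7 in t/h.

Overall copper sulfate balance (none leaves overhead): copper sulfate in fresh feed = copper sulfate in product, i.e. 662×0.198 = (1−0.505)·S11·0.514.
S11 = 131.08/(0.514×0.495) = 515.18 t/h.
Recycle S1 = 0.505×515.18 = 260.16 t/h.
Combined feed S10 = 662 + 260.16 = 922.16 t/h.
Overhead S7 = S10 − S11 = 922.16 − 515.18 = 406.99 t/h.

407 t/h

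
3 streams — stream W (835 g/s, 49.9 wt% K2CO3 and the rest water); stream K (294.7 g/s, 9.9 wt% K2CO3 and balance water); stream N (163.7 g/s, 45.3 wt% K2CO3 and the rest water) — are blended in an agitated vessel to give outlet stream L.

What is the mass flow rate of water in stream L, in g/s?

water out = water in = 835×0.501 + 294.7×0.901 + 163.7×0.547 = 773.4 g/s.

773.4 g/s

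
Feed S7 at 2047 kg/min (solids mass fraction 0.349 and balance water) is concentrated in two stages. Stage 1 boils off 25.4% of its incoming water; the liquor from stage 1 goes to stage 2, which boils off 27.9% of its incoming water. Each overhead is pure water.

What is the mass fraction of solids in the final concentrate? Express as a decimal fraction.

0.499

water in feed = 2047×0.651 = 1332.6 kg/min.
After stage 1: water left = (1−0.254)×1332.6 = 994.12; stream total = 1708.5 kg/min.
After stage 2: water left = (1−0.279)×994.12 = 716.76; final concentrate = 1431.2 kg/min.
solids fraction = 714.4/1431.2 = 0.499.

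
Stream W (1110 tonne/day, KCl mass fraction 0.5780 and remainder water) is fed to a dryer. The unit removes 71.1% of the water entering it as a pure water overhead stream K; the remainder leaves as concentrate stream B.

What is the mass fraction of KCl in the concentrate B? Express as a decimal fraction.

KCl is not removed: 1110×0.578 = 641.58 tonne/day of KCl enters B.
water entering = 1110×0.422 = 468.42 tonne/day; overhead removed = 0.711×468.42 = 333.05 tonne/day.
Concentrate = 1110 − 333.05 = 776.95 tonne/day.
Mass fraction = 641.58/776.95 = 0.8258.

0.8258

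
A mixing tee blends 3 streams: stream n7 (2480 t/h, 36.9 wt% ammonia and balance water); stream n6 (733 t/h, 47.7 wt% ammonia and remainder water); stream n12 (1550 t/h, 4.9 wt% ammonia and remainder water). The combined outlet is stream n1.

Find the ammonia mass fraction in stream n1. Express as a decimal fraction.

Total flow out = 2480 + 733 + 1550 = 4763 t/h.
ammonia in = 2480×0.369 + 733×0.477 + 1550×0.049 = 1340.7 t/h.
ammonia mass fraction in n1 = 1340.7/4763 = 0.281.

0.281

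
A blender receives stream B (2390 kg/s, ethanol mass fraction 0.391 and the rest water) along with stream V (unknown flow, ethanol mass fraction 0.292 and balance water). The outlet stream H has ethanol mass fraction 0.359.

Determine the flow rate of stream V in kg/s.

Let V be the unknown flow. Total out = 2390 + V.
ethanol balance: 934.49 + 0.292·V = 0.359·(2390 + V)
(0.292 − 0.359)·V = 0.359×2390 − 934.49 = -76.48
V = -76.48 / -0.067 = 1141.5 kg/s

1141 kg/s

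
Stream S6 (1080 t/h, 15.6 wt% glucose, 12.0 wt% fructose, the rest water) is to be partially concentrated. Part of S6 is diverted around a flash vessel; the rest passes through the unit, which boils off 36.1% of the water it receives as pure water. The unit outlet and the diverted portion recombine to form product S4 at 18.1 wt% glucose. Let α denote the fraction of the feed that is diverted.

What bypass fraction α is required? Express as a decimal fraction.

All 1080×0.156 = 168.48 t/h of glucose reaches S4, so S4 = 168.48/0.181 = 930.83 t/h and vapour = 149.17 t/h.
The evaporator receives (1−α)·1080 of feed at 0.724 water and removes 0.361 of that water:
0.361×0.724×(1−α)×1080 = 149.17
(1−α) = 149.17/282.27 = 0.5285;  α = 0.4715.

0.472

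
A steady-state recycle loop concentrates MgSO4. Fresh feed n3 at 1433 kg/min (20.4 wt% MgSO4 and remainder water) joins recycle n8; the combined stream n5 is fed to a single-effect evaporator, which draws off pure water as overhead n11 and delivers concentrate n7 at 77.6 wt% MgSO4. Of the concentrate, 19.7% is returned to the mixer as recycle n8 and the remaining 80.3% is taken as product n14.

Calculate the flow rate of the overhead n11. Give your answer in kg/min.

1056 kg/min

Overall MgSO4 balance (none leaves overhead): MgSO4 in fresh feed = MgSO4 in product, i.e. 1433×0.204 = (1−0.197)·n7·0.776.
n7 = 292.33/(0.776×0.803) = 469.14 kg/min.
Recycle n8 = 0.197×469.14 = 92.42 kg/min.
Combined feed n5 = 1433 + 92.42 = 1525.4 kg/min.
Overhead n11 = n5 − n7 = 1525.4 − 469.14 = 1056.3 kg/min.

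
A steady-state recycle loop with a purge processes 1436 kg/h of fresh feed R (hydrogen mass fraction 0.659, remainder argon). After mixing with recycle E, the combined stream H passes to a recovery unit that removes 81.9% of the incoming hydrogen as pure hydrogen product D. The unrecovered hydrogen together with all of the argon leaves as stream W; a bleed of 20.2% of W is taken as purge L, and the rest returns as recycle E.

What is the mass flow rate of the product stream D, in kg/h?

hydrogen in H: m_A = 1436×0.659 + (1−0.202)·(1−0.819)·m_A, so m_A = 946.32/0.8556 = 1106.1 kg/h.
Product D = 0.819×1106.1 = 905.88 kg/h.

905.9 kg/h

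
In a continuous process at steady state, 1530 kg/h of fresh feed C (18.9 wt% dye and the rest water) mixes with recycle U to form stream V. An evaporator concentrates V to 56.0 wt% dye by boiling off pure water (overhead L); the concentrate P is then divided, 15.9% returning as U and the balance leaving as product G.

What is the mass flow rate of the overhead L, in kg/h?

Overall dye balance (none leaves overhead): dye in fresh feed = dye in product, i.e. 1530×0.189 = (1−0.159)·P·0.560.
P = 289.17/(0.560×0.841) = 614 kg/h.
Recycle U = 0.159×614 = 97.626 kg/h.
Combined feed V = 1530 + 97.626 = 1627.6 kg/h.
Overhead L = V − P = 1627.6 − 614 = 1013.6 kg/h.

1014 kg/h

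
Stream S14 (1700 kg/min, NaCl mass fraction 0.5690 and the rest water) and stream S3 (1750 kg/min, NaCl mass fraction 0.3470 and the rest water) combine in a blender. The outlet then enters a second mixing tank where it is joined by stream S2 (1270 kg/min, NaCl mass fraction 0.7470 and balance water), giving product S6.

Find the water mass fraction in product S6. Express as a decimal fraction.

Overall, product flow = 4720 kg/min.
water in = 1700×0.431 + 1750×0.653 + 1270×0.253 = 2196.8 kg/min.
water fraction in S6 = 0.4654.

0.4654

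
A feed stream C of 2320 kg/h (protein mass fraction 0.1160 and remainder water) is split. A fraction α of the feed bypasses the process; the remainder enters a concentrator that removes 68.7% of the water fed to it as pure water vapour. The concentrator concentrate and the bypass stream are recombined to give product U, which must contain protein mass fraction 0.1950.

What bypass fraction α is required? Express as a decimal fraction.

0.333

All 2320×0.116 = 269.12 kg/h of protein reaches U, so U = 269.12/0.195 = 1380.1 kg/h and vapour = 939.9 kg/h.
The evaporator receives (1−α)·2320 of feed at 0.884 water and removes 0.687 of that water:
0.687×0.884×(1−α)×2320 = 939.9
(1−α) = 939.9/1409 = 0.6671;  α = 0.3329.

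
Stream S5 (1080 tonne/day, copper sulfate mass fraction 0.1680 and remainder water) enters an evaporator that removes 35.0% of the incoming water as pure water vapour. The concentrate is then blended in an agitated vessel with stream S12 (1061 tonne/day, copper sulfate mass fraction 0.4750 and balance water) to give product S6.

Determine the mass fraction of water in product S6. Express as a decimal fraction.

Vapour removed = 0.350×0.832×1080 = 314.5 tonne/day; concentrate = 765.5 tonne/day.
water reaching the mixer = 584.06 (from concentrate) + 1061×0.525 = 1141.1 tonne/day.
Product flow = 765.5 + 1061 = 1826.5 tonne/day; water fraction = 0.6247.

0.6247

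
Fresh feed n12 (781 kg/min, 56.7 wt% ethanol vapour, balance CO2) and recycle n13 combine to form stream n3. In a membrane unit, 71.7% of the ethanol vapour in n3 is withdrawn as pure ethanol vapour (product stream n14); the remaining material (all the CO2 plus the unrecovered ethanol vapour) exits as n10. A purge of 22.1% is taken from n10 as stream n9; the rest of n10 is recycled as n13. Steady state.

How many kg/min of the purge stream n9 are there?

373.7 kg/min

CO2 enters only via n12 and leaves only via the purge: 781×0.433 = 0.221×(CO2 in n10), and the membrane unit passes all CO2, so CO2 in n3 = CO2 in n10 = 1530.2 kg/min.
ethanol vapour in n3: m_A = 781×0.567 + (1−0.221)·(1−0.717)·m_A, so m_A = 442.83/0.7795 = 568.06 kg/min.
n10 = (1−0.717)×568.06 + 1530.2 = 1691 kg/min.
Purge n9 = 0.221×1691 = 373.7 kg/min.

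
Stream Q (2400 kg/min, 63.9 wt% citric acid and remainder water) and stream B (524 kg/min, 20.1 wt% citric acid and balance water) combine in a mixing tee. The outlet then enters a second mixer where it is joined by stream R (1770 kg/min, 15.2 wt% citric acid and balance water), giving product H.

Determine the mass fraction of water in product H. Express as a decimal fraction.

0.5935

Overall, product flow = 4694 kg/min.
water in = 2400×0.361 + 524×0.799 + 1770×0.848 = 2786 kg/min.
water fraction in H = 0.5935.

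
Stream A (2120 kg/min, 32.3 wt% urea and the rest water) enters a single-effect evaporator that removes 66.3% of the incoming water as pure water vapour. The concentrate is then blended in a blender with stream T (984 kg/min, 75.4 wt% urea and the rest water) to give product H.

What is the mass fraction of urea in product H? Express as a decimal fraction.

0.663

Vapour removed = 0.663×0.677×2120 = 951.56 kg/min; concentrate = 1168.4 kg/min.
urea reaching the mixer = 684.76 (from concentrate) + 984×0.754 = 1426.7 kg/min.
Product flow = 1168.4 + 984 = 2152.4 kg/min; urea fraction = 0.663.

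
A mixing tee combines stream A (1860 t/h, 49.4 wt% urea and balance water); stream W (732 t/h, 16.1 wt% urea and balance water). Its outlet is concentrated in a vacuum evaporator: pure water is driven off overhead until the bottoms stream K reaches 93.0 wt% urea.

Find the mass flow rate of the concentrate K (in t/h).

1115 t/h

urea entering = 1860×0.494 + 732×0.161 = 1036.7 t/h.
All urea reports to K, so K = 1036.7/0.930 = 1114.7 t/h.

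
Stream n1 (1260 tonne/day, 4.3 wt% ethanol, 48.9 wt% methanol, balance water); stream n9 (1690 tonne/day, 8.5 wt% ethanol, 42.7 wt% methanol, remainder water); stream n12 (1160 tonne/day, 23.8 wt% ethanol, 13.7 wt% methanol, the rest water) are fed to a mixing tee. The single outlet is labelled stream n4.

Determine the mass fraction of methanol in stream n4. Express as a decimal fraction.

0.364

Total flow out = 1260 + 1690 + 1160 = 4110 tonne/day.
methanol in = 1260×0.489 + 1690×0.427 + 1160×0.137 = 1496.7 tonne/day.
methanol mass fraction in n4 = 1496.7/4110 = 0.364.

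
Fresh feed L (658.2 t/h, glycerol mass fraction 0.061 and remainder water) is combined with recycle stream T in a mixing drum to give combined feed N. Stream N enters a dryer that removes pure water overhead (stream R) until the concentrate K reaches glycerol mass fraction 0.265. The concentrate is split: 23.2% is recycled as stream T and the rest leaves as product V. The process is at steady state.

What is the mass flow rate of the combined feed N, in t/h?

Overall glycerol balance (none leaves overhead): glycerol in fresh feed = glycerol in product, i.e. 658.2×0.061 = (1−0.232)·K·0.265.
K = 40.15/(0.265×0.768) = 197.28 t/h.
Recycle T = 0.232×197.28 = 45.769 t/h.
Combined feed N = 658.2 + 45.769 = 703.97 t/h.

704 t/h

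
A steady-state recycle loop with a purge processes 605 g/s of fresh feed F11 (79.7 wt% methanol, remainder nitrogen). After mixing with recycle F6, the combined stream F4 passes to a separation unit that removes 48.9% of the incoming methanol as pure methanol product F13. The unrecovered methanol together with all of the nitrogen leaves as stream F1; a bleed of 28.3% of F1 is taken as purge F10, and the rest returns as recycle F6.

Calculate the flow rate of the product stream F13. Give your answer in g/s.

372.1 g/s

methanol in F4: m_A = 605×0.797 + (1−0.283)·(1−0.489)·m_A, so m_A = 482.19/0.6336 = 761.01 g/s.
Product F13 = 0.489×761.01 = 372.13 g/s.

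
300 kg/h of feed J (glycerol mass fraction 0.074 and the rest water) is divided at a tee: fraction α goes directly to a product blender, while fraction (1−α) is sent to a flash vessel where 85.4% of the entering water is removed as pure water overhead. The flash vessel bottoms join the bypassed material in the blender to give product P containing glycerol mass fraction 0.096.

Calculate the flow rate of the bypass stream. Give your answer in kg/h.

213.1 kg/h

All 300×0.074 = 22.2 kg/h of glycerol reaches P, so P = 22.2/0.096 = 231.25 kg/h and vapour = 68.75 kg/h.
The evaporator receives (1−α)·300 of feed at 0.926 water and removes 0.854 of that water:
0.854×0.926×(1−α)×300 = 68.75
(1−α) = 68.75/237.24 = 0.2898;  α = 0.7102.
Bypass flow = 0.7102×300 = 213.06 kg/h.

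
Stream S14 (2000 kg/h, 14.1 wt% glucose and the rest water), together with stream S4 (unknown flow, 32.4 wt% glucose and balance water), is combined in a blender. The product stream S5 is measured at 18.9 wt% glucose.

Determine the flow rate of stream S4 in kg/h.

711.1 kg/h

Let S4 be the unknown flow. Total out = 2000 + S4.
glucose balance: 282 + 0.324·S4 = 0.189·(2000 + S4)
(0.324 − 0.189)·S4 = 0.189×2000 − 282 = 96
S4 = 96 / 0.135 = 711.11 kg/h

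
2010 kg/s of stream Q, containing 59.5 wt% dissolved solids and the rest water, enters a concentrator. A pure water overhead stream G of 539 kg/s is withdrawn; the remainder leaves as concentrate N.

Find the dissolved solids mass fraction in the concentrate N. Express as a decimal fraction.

dissolved solids is not removed: 2010×0.595 = 1196 kg/s of dissolved solids enters N.
Concentrate = 2010 − 539 = 1471 kg/s.
Mass fraction = 1196/1471 = 0.813.

0.813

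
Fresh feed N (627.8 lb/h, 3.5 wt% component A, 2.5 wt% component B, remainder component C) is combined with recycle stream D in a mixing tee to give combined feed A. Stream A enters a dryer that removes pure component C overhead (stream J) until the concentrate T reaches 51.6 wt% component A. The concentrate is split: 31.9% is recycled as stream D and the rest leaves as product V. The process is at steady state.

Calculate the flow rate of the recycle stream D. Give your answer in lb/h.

Overall component A balance (none leaves overhead): component A in fresh feed = component A in product, i.e. 627.8×0.035 = (1−0.319)·T·0.516.
T = 21.973/(0.516×0.681) = 62.531 lb/h.
Recycle D = 0.319×62.531 = 19.947 lb/h.

19.95 lb/h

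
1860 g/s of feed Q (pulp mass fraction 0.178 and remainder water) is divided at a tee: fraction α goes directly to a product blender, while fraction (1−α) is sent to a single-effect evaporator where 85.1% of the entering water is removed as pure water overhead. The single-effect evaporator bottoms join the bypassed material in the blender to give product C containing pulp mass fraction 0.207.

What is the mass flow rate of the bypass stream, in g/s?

1487 g/s

All 1860×0.178 = 331.08 g/s of pulp reaches C, so C = 331.08/0.207 = 1599.4 g/s and vapour = 260.58 g/s.
The evaporator receives (1−α)·1860 of feed at 0.822 water and removes 0.851 of that water:
0.851×0.822×(1−α)×1860 = 260.58
(1−α) = 260.58/1301.1 = 0.2003;  α = 0.7997.
Bypass flow = 0.7997×1860 = 1487.5 g/s.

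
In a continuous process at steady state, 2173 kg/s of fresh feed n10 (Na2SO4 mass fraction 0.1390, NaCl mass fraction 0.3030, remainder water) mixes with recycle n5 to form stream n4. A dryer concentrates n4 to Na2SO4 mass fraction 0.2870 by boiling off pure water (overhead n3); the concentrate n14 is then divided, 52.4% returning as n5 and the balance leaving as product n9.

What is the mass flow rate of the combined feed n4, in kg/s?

Overall Na2SO4 balance (none leaves overhead): Na2SO4 in fresh feed = Na2SO4 in product, i.e. 2173×0.139 = (1−0.524)·n14·0.287.
n14 = 302.05/(0.287×0.476) = 2211 kg/s.
Recycle n5 = 0.524×2211 = 1158.6 kg/s.
Combined feed n4 = 2173 + 1158.6 = 3331.6 kg/s.

3332 kg/s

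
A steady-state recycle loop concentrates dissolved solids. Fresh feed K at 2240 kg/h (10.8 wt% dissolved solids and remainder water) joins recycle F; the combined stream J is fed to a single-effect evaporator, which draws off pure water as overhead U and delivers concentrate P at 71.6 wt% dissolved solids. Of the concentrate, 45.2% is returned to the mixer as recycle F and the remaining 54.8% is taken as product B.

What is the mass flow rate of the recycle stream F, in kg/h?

Overall dissolved solids balance (none leaves overhead): dissolved solids in fresh feed = dissolved solids in product, i.e. 2240×0.108 = (1−0.452)·P·0.716.
P = 241.92/(0.716×0.548) = 616.56 kg/h.
Recycle F = 0.452×616.56 = 278.69 kg/h.

278.7 kg/h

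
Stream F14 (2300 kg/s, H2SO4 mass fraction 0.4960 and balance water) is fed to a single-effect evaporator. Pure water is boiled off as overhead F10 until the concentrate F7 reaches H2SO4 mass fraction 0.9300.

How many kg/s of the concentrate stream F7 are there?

1227 kg/s

H2SO4 is conserved: 2300×0.496 = 1140.8 kg/s all reports to the concentrate.
Concentrate = 1140.8/(target fraction) = 1226.7 kg/s.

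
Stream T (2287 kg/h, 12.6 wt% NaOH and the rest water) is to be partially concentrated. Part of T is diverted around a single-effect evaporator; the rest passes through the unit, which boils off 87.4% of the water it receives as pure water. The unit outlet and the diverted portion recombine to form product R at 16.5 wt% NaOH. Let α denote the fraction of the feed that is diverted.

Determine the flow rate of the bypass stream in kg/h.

1579 kg/h

All 2287×0.126 = 288.16 kg/h of NaOH reaches R, so R = 288.16/0.165 = 1746.4 kg/h and vapour = 540.56 kg/h.
The evaporator receives (1−α)·2287 of feed at 0.874 water and removes 0.874 of that water:
0.874×0.874×(1−α)×2287 = 540.56
(1−α) = 540.56/1747 = 0.3094;  α = 0.6906.
Bypass flow = 0.6906×2287 = 1579.3 kg/h.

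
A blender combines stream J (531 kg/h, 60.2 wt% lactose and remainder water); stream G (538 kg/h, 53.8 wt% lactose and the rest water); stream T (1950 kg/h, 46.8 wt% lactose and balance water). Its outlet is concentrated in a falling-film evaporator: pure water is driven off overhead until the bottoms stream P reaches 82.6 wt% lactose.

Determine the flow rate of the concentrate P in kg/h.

lactose entering = 531×0.602 + 538×0.538 + 1950×0.468 = 1521.7 kg/h.
All lactose reports to P, so P = 1521.7/0.826 = 1842.3 kg/h.

1842 kg/h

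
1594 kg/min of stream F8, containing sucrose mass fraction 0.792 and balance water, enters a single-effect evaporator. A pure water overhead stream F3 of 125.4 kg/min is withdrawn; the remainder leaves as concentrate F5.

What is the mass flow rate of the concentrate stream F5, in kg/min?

1469 kg/min

Concentrate = 1594 − 125.4 = 1468.6 kg/min.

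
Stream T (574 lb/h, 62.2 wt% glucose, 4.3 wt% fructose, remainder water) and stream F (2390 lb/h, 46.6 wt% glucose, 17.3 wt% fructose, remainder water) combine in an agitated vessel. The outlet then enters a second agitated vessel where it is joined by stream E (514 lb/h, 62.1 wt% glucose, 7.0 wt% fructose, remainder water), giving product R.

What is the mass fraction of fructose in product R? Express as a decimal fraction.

0.136

Overall, product flow = 3478 lb/h.
fructose in = 574×0.043 + 2390×0.173 + 514×0.070 = 474.13 lb/h.
fructose fraction in R = 0.136.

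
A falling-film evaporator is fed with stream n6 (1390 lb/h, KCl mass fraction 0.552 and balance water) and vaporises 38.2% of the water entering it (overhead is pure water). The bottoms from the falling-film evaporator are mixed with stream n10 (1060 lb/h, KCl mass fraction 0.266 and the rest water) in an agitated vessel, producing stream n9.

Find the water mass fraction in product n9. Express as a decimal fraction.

Vapour removed = 0.382×0.448×1390 = 237.88 lb/h; concentrate = 1152.1 lb/h.
water reaching the mixer = 384.84 (from concentrate) + 1060×0.734 = 1162.9 lb/h.
Product flow = 1152.1 + 1060 = 2212.1 lb/h; water fraction = 0.526.

0.526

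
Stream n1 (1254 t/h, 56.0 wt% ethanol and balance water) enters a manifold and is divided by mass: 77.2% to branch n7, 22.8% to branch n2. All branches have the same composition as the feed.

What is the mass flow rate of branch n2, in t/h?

Branch n2 flow = 0.228×1254 = 285.91 t/h.

285.9 t/h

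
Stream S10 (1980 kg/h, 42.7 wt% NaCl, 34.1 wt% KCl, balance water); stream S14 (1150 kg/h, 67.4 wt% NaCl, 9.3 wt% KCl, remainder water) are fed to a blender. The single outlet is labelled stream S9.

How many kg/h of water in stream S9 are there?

727.3 kg/h

water out = water in = 1980×0.232 + 1150×0.233 = 727.31 kg/h.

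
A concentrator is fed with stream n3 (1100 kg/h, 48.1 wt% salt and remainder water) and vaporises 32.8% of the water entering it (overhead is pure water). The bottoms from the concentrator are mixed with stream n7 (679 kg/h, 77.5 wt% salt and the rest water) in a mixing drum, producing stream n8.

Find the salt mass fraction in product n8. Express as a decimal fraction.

Vapour removed = 0.328×0.519×1100 = 187.26 kg/h; concentrate = 912.74 kg/h.
salt reaching the mixer = 529.1 (from concentrate) + 679×0.775 = 1055.3 kg/h.
Product flow = 912.74 + 679 = 1591.7 kg/h; salt fraction = 0.663.

0.663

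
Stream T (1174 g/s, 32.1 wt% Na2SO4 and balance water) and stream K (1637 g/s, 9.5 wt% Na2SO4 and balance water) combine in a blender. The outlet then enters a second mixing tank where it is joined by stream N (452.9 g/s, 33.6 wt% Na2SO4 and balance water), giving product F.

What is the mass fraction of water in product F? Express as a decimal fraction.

0.7903

Overall, product flow = 3263.9 g/s.
water in = 1174×0.679 + 1637×0.905 + 452.9×0.664 = 2579.4 g/s.
water fraction in F = 0.7903.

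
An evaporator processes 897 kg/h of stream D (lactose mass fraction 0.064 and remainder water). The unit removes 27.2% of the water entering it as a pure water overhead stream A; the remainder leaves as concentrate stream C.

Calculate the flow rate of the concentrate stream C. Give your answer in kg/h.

water entering = 897×0.936 = 839.59 kg/h; overhead removed = 0.272×839.59 = 228.37 kg/h.
Concentrate = 897 − 228.37 = 668.63 kg/h.

668.6 kg/h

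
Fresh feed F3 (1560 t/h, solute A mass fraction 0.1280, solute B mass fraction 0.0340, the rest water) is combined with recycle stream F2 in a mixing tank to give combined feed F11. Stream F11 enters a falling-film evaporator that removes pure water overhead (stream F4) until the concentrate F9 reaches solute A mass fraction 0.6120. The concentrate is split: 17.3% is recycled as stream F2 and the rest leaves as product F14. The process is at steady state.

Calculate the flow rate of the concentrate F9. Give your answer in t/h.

Overall solute A balance (none leaves overhead): solute A in fresh feed = solute A in product, i.e. 1560×0.128 = (1−0.173)·F9·0.612.
F9 = 199.68/(0.612×0.827) = 394.53 t/h.

394.5 t/h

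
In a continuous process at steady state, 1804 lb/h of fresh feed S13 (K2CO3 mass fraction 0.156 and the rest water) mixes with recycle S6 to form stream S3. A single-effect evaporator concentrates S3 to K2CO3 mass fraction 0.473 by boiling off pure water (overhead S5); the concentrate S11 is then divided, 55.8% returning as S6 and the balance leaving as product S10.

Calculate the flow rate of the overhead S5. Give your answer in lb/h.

1209 lb/h

Overall K2CO3 balance (none leaves overhead): K2CO3 in fresh feed = K2CO3 in product, i.e. 1804×0.156 = (1−0.558)·S11·0.473.
S11 = 281.42/(0.473×0.442) = 1346.1 lb/h.
Recycle S6 = 0.558×1346.1 = 751.12 lb/h.
Combined feed S3 = 1804 + 751.12 = 2555.1 lb/h.
Overhead S5 = S3 − S11 = 2555.1 − 1346.1 = 1209 lb/h.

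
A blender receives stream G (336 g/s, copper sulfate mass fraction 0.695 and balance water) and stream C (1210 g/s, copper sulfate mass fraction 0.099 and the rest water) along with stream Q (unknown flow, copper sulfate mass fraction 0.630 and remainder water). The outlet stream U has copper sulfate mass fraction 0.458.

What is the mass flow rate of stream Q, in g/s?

2063 g/s

Let Q be the unknown flow. Total out = 1546 + Q.
copper sulfate balance: 353.31 + 0.630·Q = 0.458·(1546 + Q)
(0.630 − 0.458)·Q = 0.458×1546 − 353.31 = 354.76
Q = 354.76 / 0.172 = 2062.5 g/s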